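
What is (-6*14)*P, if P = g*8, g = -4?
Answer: 2688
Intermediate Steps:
P = -32 (P = -4*8 = -32)
(-6*14)*P = -6*14*(-32) = -84*(-32) = 2688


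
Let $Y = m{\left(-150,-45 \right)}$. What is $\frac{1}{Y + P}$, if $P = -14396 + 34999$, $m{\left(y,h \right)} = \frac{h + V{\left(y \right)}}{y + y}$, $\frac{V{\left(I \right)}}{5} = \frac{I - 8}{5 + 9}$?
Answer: $\frac{210}{4326701} \approx 4.8536 \cdot 10^{-5}$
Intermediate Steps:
$V{\left(I \right)} = - \frac{20}{7} + \frac{5 I}{14}$ ($V{\left(I \right)} = 5 \frac{I - 8}{5 + 9} = 5 \frac{-8 + I}{14} = 5 \left(-8 + I\right) \frac{1}{14} = 5 \left(- \frac{4}{7} + \frac{I}{14}\right) = - \frac{20}{7} + \frac{5 I}{14}$)
$m{\left(y,h \right)} = \frac{- \frac{20}{7} + h + \frac{5 y}{14}}{2 y}$ ($m{\left(y,h \right)} = \frac{h + \left(- \frac{20}{7} + \frac{5 y}{14}\right)}{y + y} = \frac{- \frac{20}{7} + h + \frac{5 y}{14}}{2 y}$)
$P = 20603$
$Y = \frac{71}{210}$ ($Y = \frac{-40 + 5 \left(-150\right) + 14 \left(-45\right)}{28 \left(-150\right)} = \frac{1}{28} \left(- \frac{1}{150}\right) \left(-40 - 750 - 630\right) = \frac{1}{28} \left(- \frac{1}{150}\right) \left(-1420\right) = \frac{71}{210} \approx 0.3381$)
$\frac{1}{Y + P} = \frac{1}{\frac{71}{210} + 20603} = \frac{1}{\frac{4326701}{210}} = \frac{210}{4326701}$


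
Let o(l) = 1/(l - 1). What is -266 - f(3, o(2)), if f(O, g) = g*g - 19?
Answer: -248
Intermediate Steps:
o(l) = 1/(-1 + l)
f(O, g) = -19 + g² (f(O, g) = g² - 19 = -19 + g²)
-266 - f(3, o(2)) = -266 - (-19 + (1/(-1 + 2))²) = -266 - (-19 + (1/1)²) = -266 - (-19 + 1²) = -266 - (-19 + 1) = -266 - 1*(-18) = -266 + 18 = -248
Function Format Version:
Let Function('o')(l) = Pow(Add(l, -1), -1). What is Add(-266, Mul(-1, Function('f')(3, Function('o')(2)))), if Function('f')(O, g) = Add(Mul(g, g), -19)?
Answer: -248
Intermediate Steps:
Function('o')(l) = Pow(Add(-1, l), -1)
Function('f')(O, g) = Add(-19, Pow(g, 2)) (Function('f')(O, g) = Add(Pow(g, 2), -19) = Add(-19, Pow(g, 2)))
Add(-266, Mul(-1, Function('f')(3, Function('o')(2)))) = Add(-266, Mul(-1, Add(-19, Pow(Pow(Add(-1, 2), -1), 2)))) = Add(-266, Mul(-1, Add(-19, Pow(Pow(1, -1), 2)))) = Add(-266, Mul(-1, Add(-19, Pow(1, 2)))) = Add(-266, Mul(-1, Add(-19, 1))) = Add(-266, Mul(-1, -18)) = Add(-266, 18) = -248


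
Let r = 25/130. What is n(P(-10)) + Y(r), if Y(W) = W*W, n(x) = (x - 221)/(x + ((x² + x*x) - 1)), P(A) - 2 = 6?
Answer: -46871/30420 ≈ -1.5408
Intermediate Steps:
P(A) = 8 (P(A) = 2 + 6 = 8)
r = 5/26 (r = 25*(1/130) = 5/26 ≈ 0.19231)
n(x) = (-221 + x)/(-1 + x + 2*x²) (n(x) = (-221 + x)/(x + ((x² + x²) - 1)) = (-221 + x)/(x + (2*x² - 1)) = (-221 + x)/(x + (-1 + 2*x²)) = (-221 + x)/(-1 + x + 2*x²))
Y(W) = W²
n(P(-10)) + Y(r) = (-221 + 8)/(-1 + 8 + 2*8²) + (5/26)² = -213/(-1 + 8 + 2*64) + 25/676 = -213/(-1 + 8 + 128) + 25/676 = -213/135 + 25/676 = (1/135)*(-213) + 25/676 = -71/45 + 25/676 = -46871/30420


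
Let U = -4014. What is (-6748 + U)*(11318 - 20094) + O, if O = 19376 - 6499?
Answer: 94460189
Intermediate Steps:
O = 12877
(-6748 + U)*(11318 - 20094) + O = (-6748 - 4014)*(11318 - 20094) + 12877 = -10762*(-8776) + 12877 = 94447312 + 12877 = 94460189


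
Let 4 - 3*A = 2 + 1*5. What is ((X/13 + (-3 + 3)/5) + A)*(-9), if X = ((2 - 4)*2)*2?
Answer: 189/13 ≈ 14.538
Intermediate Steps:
A = -1 (A = 4/3 - (2 + 1*5)/3 = 4/3 - (2 + 5)/3 = 4/3 - 1/3*7 = 4/3 - 7/3 = -1)
X = -8 (X = -2*2*2 = -4*2 = -8)
((X/13 + (-3 + 3)/5) + A)*(-9) = ((-8/13 + (-3 + 3)/5) - 1)*(-9) = ((-8*1/13 + 0*(1/5)) - 1)*(-9) = ((-8/13 + 0) - 1)*(-9) = (-8/13 - 1)*(-9) = -21/13*(-9) = 189/13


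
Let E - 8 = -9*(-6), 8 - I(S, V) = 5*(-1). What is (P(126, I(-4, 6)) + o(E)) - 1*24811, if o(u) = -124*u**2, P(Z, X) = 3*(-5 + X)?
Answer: -501443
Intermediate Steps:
I(S, V) = 13 (I(S, V) = 8 - 5*(-1) = 8 - 1*(-5) = 8 + 5 = 13)
P(Z, X) = -15 + 3*X
E = 62 (E = 8 - 9*(-6) = 8 + 54 = 62)
(P(126, I(-4, 6)) + o(E)) - 1*24811 = ((-15 + 3*13) - 124*62**2) - 1*24811 = ((-15 + 39) - 124*3844) - 24811 = (24 - 476656) - 24811 = -476632 - 24811 = -501443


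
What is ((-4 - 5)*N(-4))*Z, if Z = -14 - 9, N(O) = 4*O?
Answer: -3312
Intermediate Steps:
Z = -23
((-4 - 5)*N(-4))*Z = ((-4 - 5)*(4*(-4)))*(-23) = -9*(-16)*(-23) = 144*(-23) = -3312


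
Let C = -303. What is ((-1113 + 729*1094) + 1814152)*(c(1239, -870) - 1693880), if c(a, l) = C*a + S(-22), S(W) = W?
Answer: -5402091755235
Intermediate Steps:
c(a, l) = -22 - 303*a (c(a, l) = -303*a - 22 = -22 - 303*a)
((-1113 + 729*1094) + 1814152)*(c(1239, -870) - 1693880) = ((-1113 + 729*1094) + 1814152)*((-22 - 303*1239) - 1693880) = ((-1113 + 797526) + 1814152)*((-22 - 375417) - 1693880) = (796413 + 1814152)*(-375439 - 1693880) = 2610565*(-2069319) = -5402091755235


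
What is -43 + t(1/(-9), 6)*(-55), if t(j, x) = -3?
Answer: 122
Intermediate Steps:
-43 + t(1/(-9), 6)*(-55) = -43 - 3*(-55) = -43 + 165 = 122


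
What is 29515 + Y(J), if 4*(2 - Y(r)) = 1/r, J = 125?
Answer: 14758499/500 ≈ 29517.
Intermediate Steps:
Y(r) = 2 - 1/(4*r)
29515 + Y(J) = 29515 + (2 - 1/4/125) = 29515 + (2 - 1/4*1/125) = 29515 + (2 - 1/500) = 29515 + 999/500 = 14758499/500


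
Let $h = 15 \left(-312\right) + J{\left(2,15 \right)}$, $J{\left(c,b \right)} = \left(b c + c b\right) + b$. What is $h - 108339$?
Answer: $-112944$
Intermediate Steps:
$J{\left(c,b \right)} = b + 2 b c$ ($J{\left(c,b \right)} = \left(b c + b c\right) + b = 2 b c + b = b + 2 b c$)
$h = -4605$ ($h = 15 \left(-312\right) + 15 \left(1 + 2 \cdot 2\right) = -4680 + 15 \left(1 + 4\right) = -4680 + 15 \cdot 5 = -4680 + 75 = -4605$)
$h - 108339 = -4605 - 108339 = -112944$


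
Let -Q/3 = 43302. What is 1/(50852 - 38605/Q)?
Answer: 18558/943716931 ≈ 1.9665e-5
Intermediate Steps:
Q = -129906 (Q = -3*43302 = -129906)
1/(50852 - 38605/Q) = 1/(50852 - 38605/(-129906)) = 1/(50852 - 38605*(-1/129906)) = 1/(50852 + 5515/18558) = 1/(943716931/18558) = 18558/943716931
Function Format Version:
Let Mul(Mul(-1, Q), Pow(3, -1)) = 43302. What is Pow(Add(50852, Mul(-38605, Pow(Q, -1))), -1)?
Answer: Rational(18558, 943716931) ≈ 1.9665e-5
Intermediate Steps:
Q = -129906 (Q = Mul(-3, 43302) = -129906)
Pow(Add(50852, Mul(-38605, Pow(Q, -1))), -1) = Pow(Add(50852, Mul(-38605, Pow(-129906, -1))), -1) = Pow(Add(50852, Mul(-38605, Rational(-1, 129906))), -1) = Pow(Add(50852, Rational(5515, 18558)), -1) = Pow(Rational(943716931, 18558), -1) = Rational(18558, 943716931)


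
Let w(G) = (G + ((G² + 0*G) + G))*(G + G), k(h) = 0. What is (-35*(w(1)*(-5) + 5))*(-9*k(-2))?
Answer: 0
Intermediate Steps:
w(G) = 2*G*(G² + 2*G) (w(G) = (G + ((G² + 0) + G))*(2*G) = (G + (G² + G))*(2*G) = (G + (G + G²))*(2*G) = (G² + 2*G)*(2*G) = 2*G*(G² + 2*G))
(-35*(w(1)*(-5) + 5))*(-9*k(-2)) = (-35*((2*1²*(2 + 1))*(-5) + 5))*(-9*0) = -35*((2*1*3)*(-5) + 5)*0 = -35*(6*(-5) + 5)*0 = -35*(-30 + 5)*0 = -35*(-25)*0 = 875*0 = 0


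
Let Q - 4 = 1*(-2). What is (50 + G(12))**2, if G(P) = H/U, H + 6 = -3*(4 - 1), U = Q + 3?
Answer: 2209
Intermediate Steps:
Q = 2 (Q = 4 + 1*(-2) = 4 - 2 = 2)
U = 5 (U = 2 + 3 = 5)
H = -15 (H = -6 - 3*(4 - 1) = -6 - 3*3 = -6 - 9 = -15)
G(P) = -3 (G(P) = -15/5 = -15*1/5 = -3)
(50 + G(12))**2 = (50 - 3)**2 = 47**2 = 2209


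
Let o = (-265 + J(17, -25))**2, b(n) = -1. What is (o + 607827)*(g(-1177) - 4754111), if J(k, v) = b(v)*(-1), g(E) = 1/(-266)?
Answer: -122398742884803/38 ≈ -3.2210e+12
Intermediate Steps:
g(E) = -1/266
J(k, v) = 1 (J(k, v) = -1*(-1) = 1)
o = 69696 (o = (-265 + 1)**2 = (-264)**2 = 69696)
(o + 607827)*(g(-1177) - 4754111) = (69696 + 607827)*(-1/266 - 4754111) = 677523*(-1264593527/266) = -122398742884803/38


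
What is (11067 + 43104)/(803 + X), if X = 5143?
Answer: 18057/1982 ≈ 9.1105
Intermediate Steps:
(11067 + 43104)/(803 + X) = (11067 + 43104)/(803 + 5143) = 54171/5946 = 54171*(1/5946) = 18057/1982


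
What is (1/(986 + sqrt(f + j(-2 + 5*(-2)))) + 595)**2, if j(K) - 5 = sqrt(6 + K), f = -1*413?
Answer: (595 + 1/(986 + sqrt(-408 + I*sqrt(6))))**2 ≈ 3.5403e+5 - 0.e-2*I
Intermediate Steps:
f = -413
j(K) = 5 + sqrt(6 + K)
(1/(986 + sqrt(f + j(-2 + 5*(-2)))) + 595)**2 = (1/(986 + sqrt(-413 + (5 + sqrt(6 + (-2 + 5*(-2)))))) + 595)**2 = (1/(986 + sqrt(-413 + (5 + sqrt(6 + (-2 - 10))))) + 595)**2 = (1/(986 + sqrt(-413 + (5 + sqrt(6 - 12)))) + 595)**2 = (1/(986 + sqrt(-413 + (5 + sqrt(-6)))) + 595)**2 = (1/(986 + sqrt(-413 + (5 + I*sqrt(6)))) + 595)**2 = (1/(986 + sqrt(-408 + I*sqrt(6))) + 595)**2 = (595 + 1/(986 + sqrt(-408 + I*sqrt(6))))**2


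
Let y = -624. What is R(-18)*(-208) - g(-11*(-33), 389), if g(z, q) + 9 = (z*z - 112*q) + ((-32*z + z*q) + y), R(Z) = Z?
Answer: -213415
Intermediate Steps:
g(z, q) = -633 + z² - 112*q - 32*z + q*z (g(z, q) = -9 + ((z*z - 112*q) + ((-32*z + z*q) - 624)) = -9 + ((z² - 112*q) + ((-32*z + q*z) - 624)) = -9 + ((z² - 112*q) + (-624 - 32*z + q*z)) = -9 + (-624 + z² - 112*q - 32*z + q*z) = -633 + z² - 112*q - 32*z + q*z)
R(-18)*(-208) - g(-11*(-33), 389) = -18*(-208) - (-633 + (-11*(-33))² - 112*389 - (-352)*(-33) + 389*(-11*(-33))) = 3744 - (-633 + 363² - 43568 - 32*363 + 389*363) = 3744 - (-633 + 131769 - 43568 - 11616 + 141207) = 3744 - 1*217159 = 3744 - 217159 = -213415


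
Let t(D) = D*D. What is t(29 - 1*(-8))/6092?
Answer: 1369/6092 ≈ 0.22472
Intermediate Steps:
t(D) = D²
t(29 - 1*(-8))/6092 = (29 - 1*(-8))²/6092 = (29 + 8)²*(1/6092) = 37²*(1/6092) = 1369*(1/6092) = 1369/6092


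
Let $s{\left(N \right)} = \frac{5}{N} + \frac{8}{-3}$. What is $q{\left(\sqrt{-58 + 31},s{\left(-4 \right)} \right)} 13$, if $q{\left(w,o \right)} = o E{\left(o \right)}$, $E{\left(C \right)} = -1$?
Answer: $\frac{611}{12} \approx 50.917$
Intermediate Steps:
$s{\left(N \right)} = - \frac{8}{3} + \frac{5}{N}$ ($s{\left(N \right)} = \frac{5}{N} + 8 \left(- \frac{1}{3}\right) = \frac{5}{N} - \frac{8}{3} = - \frac{8}{3} + \frac{5}{N}$)
$q{\left(w,o \right)} = - o$ ($q{\left(w,o \right)} = o \left(-1\right) = - o$)
$q{\left(\sqrt{-58 + 31},s{\left(-4 \right)} \right)} 13 = - (- \frac{8}{3} + \frac{5}{-4}) 13 = - (- \frac{8}{3} + 5 \left(- \frac{1}{4}\right)) 13 = - (- \frac{8}{3} - \frac{5}{4}) 13 = \left(-1\right) \left(- \frac{47}{12}\right) 13 = \frac{47}{12} \cdot 13 = \frac{611}{12}$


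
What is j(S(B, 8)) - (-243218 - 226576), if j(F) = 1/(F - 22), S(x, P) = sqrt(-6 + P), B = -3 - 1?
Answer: 113220343/241 - sqrt(2)/482 ≈ 4.6979e+5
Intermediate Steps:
B = -4
j(F) = 1/(-22 + F)
j(S(B, 8)) - (-243218 - 226576) = 1/(-22 + sqrt(-6 + 8)) - (-243218 - 226576) = 1/(-22 + sqrt(2)) - 1*(-469794) = 1/(-22 + sqrt(2)) + 469794 = 469794 + 1/(-22 + sqrt(2))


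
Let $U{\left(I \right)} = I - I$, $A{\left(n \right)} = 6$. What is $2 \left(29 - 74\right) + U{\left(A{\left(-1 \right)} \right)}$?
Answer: $-90$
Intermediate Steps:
$U{\left(I \right)} = 0$
$2 \left(29 - 74\right) + U{\left(A{\left(-1 \right)} \right)} = 2 \left(29 - 74\right) + 0 = 2 \left(-45\right) + 0 = -90 + 0 = -90$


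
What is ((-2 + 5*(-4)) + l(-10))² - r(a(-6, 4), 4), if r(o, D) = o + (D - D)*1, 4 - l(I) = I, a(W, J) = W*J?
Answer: 88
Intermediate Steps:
a(W, J) = J*W
l(I) = 4 - I
r(o, D) = o (r(o, D) = o + 0*1 = o + 0 = o)
((-2 + 5*(-4)) + l(-10))² - r(a(-6, 4), 4) = ((-2 + 5*(-4)) + (4 - 1*(-10)))² - 4*(-6) = ((-2 - 20) + (4 + 10))² - 1*(-24) = (-22 + 14)² + 24 = (-8)² + 24 = 64 + 24 = 88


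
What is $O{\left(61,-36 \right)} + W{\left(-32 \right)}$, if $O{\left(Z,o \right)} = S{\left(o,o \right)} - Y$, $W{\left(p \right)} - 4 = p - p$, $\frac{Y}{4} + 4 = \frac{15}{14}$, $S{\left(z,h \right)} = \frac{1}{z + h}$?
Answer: $\frac{7913}{504} \approx 15.7$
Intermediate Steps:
$S{\left(z,h \right)} = \frac{1}{h + z}$
$Y = - \frac{82}{7}$ ($Y = -16 + 4 \cdot \frac{15}{14} = -16 + \frac{30}{7} = - \frac{82}{7} \approx -11.714$)
$W{\left(p \right)} = 4$ ($W{\left(p \right)} = 4 + \left(p - p\right) = 4 + 0 = 4$)
$O{\left(Z,o \right)} = \frac{82}{7} + \frac{1}{2 o}$ ($O{\left(Z,o \right)} = \frac{1}{o + o} - - \frac{82}{7} = \frac{1}{2 o} + \frac{82}{7} = \frac{82}{7} + \frac{1}{2 o}$)
$O{\left(61,-36 \right)} + W{\left(-32 \right)} = \frac{7 + 164 \left(-36\right)}{14 \left(-36\right)} + 4 = \frac{1}{14} \left(- \frac{1}{36}\right) \left(7 - 5904\right) + 4 = \frac{1}{14} \left(- \frac{1}{36}\right) \left(-5897\right) + 4 = \frac{5897}{504} + 4 = \frac{7913}{504}$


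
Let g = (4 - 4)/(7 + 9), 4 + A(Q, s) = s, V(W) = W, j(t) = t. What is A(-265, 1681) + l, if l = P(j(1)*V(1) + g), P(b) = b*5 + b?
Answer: 1683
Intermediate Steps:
A(Q, s) = -4 + s
g = 0 (g = 0/16 = 0*(1/16) = 0)
P(b) = 6*b (P(b) = 5*b + b = 6*b)
l = 6 (l = 6*(1*1 + 0) = 6*(1 + 0) = 6*1 = 6)
A(-265, 1681) + l = (-4 + 1681) + 6 = 1677 + 6 = 1683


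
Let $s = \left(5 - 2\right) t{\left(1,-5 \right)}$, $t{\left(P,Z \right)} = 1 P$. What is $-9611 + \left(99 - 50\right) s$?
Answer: $-9464$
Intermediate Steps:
$t{\left(P,Z \right)} = P$
$s = 3$ ($s = \left(5 - 2\right) 1 = 3 \cdot 1 = 3$)
$-9611 + \left(99 - 50\right) s = -9611 + \left(99 - 50\right) 3 = -9611 + 49 \cdot 3 = -9611 + 147 = -9464$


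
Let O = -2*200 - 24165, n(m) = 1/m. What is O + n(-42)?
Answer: -1031731/42 ≈ -24565.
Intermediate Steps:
O = -24565 (O = -400 - 24165 = -24565)
O + n(-42) = -24565 + 1/(-42) = -24565 - 1/42 = -1031731/42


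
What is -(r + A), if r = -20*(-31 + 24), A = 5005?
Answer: -5145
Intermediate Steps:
r = 140 (r = -20*(-7) = 140)
-(r + A) = -(140 + 5005) = -1*5145 = -5145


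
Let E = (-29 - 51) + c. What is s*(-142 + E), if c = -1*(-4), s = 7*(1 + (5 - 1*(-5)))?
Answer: -16786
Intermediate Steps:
s = 77 (s = 7*(1 + (5 + 5)) = 7*(1 + 10) = 7*11 = 77)
c = 4
E = -76 (E = (-29 - 51) + 4 = -80 + 4 = -76)
s*(-142 + E) = 77*(-142 - 76) = 77*(-218) = -16786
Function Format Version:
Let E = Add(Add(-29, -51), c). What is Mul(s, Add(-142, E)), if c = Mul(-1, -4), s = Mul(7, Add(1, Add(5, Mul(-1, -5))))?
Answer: -16786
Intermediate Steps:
s = 77 (s = Mul(7, Add(1, Add(5, 5))) = Mul(7, Add(1, 10)) = Mul(7, 11) = 77)
c = 4
E = -76 (E = Add(Add(-29, -51), 4) = Add(-80, 4) = -76)
Mul(s, Add(-142, E)) = Mul(77, Add(-142, -76)) = Mul(77, -218) = -16786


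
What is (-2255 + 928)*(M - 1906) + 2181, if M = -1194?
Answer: 4115881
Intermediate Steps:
(-2255 + 928)*(M - 1906) + 2181 = (-2255 + 928)*(-1194 - 1906) + 2181 = -1327*(-3100) + 2181 = 4113700 + 2181 = 4115881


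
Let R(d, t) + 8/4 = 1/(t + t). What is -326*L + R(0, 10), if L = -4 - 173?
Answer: 1154001/20 ≈ 57700.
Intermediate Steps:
L = -177
R(d, t) = -2 + 1/(2*t) (R(d, t) = -2 + 1/(t + t) = -2 + 1/(2*t))
-326*L + R(0, 10) = -326*(-177) + (-2 + (1/2)/10) = 57702 + (-2 + (1/2)*(1/10)) = 57702 + (-2 + 1/20) = 57702 - 39/20 = 1154001/20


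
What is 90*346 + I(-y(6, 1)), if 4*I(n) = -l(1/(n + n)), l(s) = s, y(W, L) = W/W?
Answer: 249121/8 ≈ 31140.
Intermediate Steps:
y(W, L) = 1
I(n) = -1/(8*n) (I(n) = (-1/(n + n))/4 = (-1/(2*n))/4 = -1/(8*n))
90*346 + I(-y(6, 1)) = 90*346 - 1/(8*((-1*1))) = 31140 - ⅛/(-1) = 31140 - ⅛*(-1) = 31140 + ⅛ = 249121/8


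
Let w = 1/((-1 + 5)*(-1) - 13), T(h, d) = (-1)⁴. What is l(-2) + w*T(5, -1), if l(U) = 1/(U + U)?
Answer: -21/68 ≈ -0.30882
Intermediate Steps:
T(h, d) = 1
l(U) = 1/(2*U)
w = -1/17 (w = 1/(4*(-1) - 13) = 1/(-4 - 13) = 1/(-17) = -1/17 ≈ -0.058824)
l(-2) + w*T(5, -1) = (½)/(-2) - 1/17*1 = (½)*(-½) - 1/17 = -¼ - 1/17 = -21/68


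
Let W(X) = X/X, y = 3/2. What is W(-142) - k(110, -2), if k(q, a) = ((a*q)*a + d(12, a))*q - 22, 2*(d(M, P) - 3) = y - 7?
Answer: -96809/2 ≈ -48405.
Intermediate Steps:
y = 3/2 (y = 3*(½) = 3/2 ≈ 1.5000)
W(X) = 1
d(M, P) = ¼ (d(M, P) = 3 + (3/2 - 7)/2 = 3 + (½)*(-11/2) = 3 - 11/4 = ¼)
k(q, a) = -22 + q*(¼ + q*a²) (k(q, a) = ((a*q)*a + ¼)*q - 22 = (q*a² + ¼)*q - 22 = (¼ + q*a²)*q - 22 = q*(¼ + q*a²) - 22 = -22 + q*(¼ + q*a²))
W(-142) - k(110, -2) = 1 - (-22 + (¼)*110 + (-2)²*110²) = 1 - (-22 + 55/2 + 4*12100) = 1 - (-22 + 55/2 + 48400) = 1 - 1*96811/2 = 1 - 96811/2 = -96809/2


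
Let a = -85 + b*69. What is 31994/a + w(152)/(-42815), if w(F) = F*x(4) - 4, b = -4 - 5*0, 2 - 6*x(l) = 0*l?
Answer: -821903974/9273729 ≈ -88.627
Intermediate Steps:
x(l) = ⅓ (x(l) = ⅓ - 0*l = ⅓ - ⅙*0 = ⅓ + 0 = ⅓)
b = -4 (b = -4 + 0 = -4)
w(F) = -4 + F/3 (w(F) = F*(⅓) - 4 = F/3 - 4 = -4 + F/3)
a = -361 (a = -85 - 4*69 = -85 - 276 = -361)
31994/a + w(152)/(-42815) = 31994/(-361) + (-4 + (⅓)*152)/(-42815) = 31994*(-1/361) + (-4 + 152/3)*(-1/42815) = -31994/361 + (140/3)*(-1/42815) = -31994/361 - 28/25689 = -821903974/9273729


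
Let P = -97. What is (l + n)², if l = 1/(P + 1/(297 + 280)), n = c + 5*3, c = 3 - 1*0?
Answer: 1013740881409/3132417024 ≈ 323.63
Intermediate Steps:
c = 3 (c = 3 + 0 = 3)
n = 18 (n = 3 + 5*3 = 3 + 15 = 18)
l = -577/55968 (l = 1/(-97 + 1/(297 + 280)) = 1/(-97 + 1/577) = 1/(-55968/577) = -577/55968 ≈ -0.010309)
(l + n)² = (-577/55968 + 18)² = (1006847/55968)² = 1013740881409/3132417024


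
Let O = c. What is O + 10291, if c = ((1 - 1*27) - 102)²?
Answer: 26675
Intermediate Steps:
c = 16384 (c = ((1 - 27) - 102)² = (-26 - 102)² = (-128)² = 16384)
O = 16384
O + 10291 = 16384 + 10291 = 26675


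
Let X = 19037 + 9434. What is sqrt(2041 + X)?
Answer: 4*sqrt(1907) ≈ 174.68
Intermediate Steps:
X = 28471
sqrt(2041 + X) = sqrt(2041 + 28471) = sqrt(30512) = 4*sqrt(1907)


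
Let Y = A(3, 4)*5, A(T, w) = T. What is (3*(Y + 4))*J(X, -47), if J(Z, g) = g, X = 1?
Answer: -2679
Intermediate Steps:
Y = 15 (Y = 3*5 = 15)
(3*(Y + 4))*J(X, -47) = (3*(15 + 4))*(-47) = (3*19)*(-47) = 57*(-47) = -2679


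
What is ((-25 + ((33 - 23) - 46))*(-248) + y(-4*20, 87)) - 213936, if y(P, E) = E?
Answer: -198721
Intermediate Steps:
((-25 + ((33 - 23) - 46))*(-248) + y(-4*20, 87)) - 213936 = ((-25 + ((33 - 23) - 46))*(-248) + 87) - 213936 = ((-25 + (10 - 46))*(-248) + 87) - 213936 = ((-25 - 36)*(-248) + 87) - 213936 = (-61*(-248) + 87) - 213936 = (15128 + 87) - 213936 = 15215 - 213936 = -198721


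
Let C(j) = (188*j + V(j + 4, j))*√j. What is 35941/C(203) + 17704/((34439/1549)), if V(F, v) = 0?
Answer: 27423496/34439 + 35941*√203/7747292 ≈ 796.36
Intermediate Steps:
C(j) = 188*j^(3/2) (C(j) = (188*j + 0)*√j = (188*j)*√j = 188*j^(3/2))
35941/C(203) + 17704/((34439/1549)) = 35941/((188*203^(3/2))) + 17704/((34439/1549)) = 35941/((188*(203*√203))) + 17704/((34439*(1/1549))) = 35941/((38164*√203)) + 17704/(34439/1549) = 35941*(√203/7747292) + 17704*(1549/34439) = 35941*√203/7747292 + 27423496/34439 = 27423496/34439 + 35941*√203/7747292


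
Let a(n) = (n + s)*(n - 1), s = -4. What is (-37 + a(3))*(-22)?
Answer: 858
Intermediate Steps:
a(n) = (-1 + n)*(-4 + n) (a(n) = (n - 4)*(n - 1) = (-4 + n)*(-1 + n) = (-1 + n)*(-4 + n))
(-37 + a(3))*(-22) = (-37 + (4 + 3² - 5*3))*(-22) = (-37 + (4 + 9 - 15))*(-22) = (-37 - 2)*(-22) = -39*(-22) = 858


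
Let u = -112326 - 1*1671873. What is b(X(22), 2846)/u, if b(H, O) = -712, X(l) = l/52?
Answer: 712/1784199 ≈ 0.00039906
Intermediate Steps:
X(l) = l/52 (X(l) = l*(1/52) = l/52)
u = -1784199 (u = -112326 - 1671873 = -1784199)
b(X(22), 2846)/u = -712/(-1784199) = -712*(-1/1784199) = 712/1784199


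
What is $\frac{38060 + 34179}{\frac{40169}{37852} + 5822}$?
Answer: $\frac{2734390628}{220414513} \approx 12.406$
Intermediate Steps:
$\frac{38060 + 34179}{\frac{40169}{37852} + 5822} = \frac{72239}{40169 \cdot \frac{1}{37852} + 5822} = \frac{72239}{\frac{40169}{37852} + 5822} = \frac{72239}{\frac{220414513}{37852}} = 72239 \cdot \frac{37852}{220414513} = \frac{2734390628}{220414513}$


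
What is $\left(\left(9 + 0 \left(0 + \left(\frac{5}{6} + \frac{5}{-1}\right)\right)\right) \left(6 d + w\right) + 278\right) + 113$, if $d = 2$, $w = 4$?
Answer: $535$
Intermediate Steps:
$\left(\left(9 + 0 \left(0 + \left(\frac{5}{6} + \frac{5}{-1}\right)\right)\right) \left(6 d + w\right) + 278\right) + 113 = \left(\left(9 + 0 \left(0 + \left(\frac{5}{6} + \frac{5}{-1}\right)\right)\right) \left(6 \cdot 2 + 4\right) + 278\right) + 113 = \left(\left(9 + 0 \left(0 + \left(5 \cdot \frac{1}{6} + 5 \left(-1\right)\right)\right)\right) \left(12 + 4\right) + 278\right) + 113 = \left(\left(9 + 0 \left(0 + \left(\frac{5}{6} - 5\right)\right)\right) 16 + 278\right) + 113 = \left(\left(9 + 0 \left(0 - \frac{25}{6}\right)\right) 16 + 278\right) + 113 = \left(\left(9 + 0 \left(- \frac{25}{6}\right)\right) 16 + 278\right) + 113 = \left(\left(9 + 0\right) 16 + 278\right) + 113 = \left(9 \cdot 16 + 278\right) + 113 = \left(144 + 278\right) + 113 = 422 + 113 = 535$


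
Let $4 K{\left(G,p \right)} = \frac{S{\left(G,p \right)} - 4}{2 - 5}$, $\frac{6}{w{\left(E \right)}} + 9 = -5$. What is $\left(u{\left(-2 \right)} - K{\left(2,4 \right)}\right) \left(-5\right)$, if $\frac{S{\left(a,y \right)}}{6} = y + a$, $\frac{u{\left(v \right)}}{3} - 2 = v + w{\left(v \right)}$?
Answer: $- \frac{145}{21} \approx -6.9048$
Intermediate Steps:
$w{\left(E \right)} = - \frac{3}{7}$ ($w{\left(E \right)} = \frac{6}{-9 - 5} = \frac{6}{-14} = 6 \left(- \frac{1}{14}\right) = - \frac{3}{7}$)
$u{\left(v \right)} = \frac{33}{7} + 3 v$ ($u{\left(v \right)} = 6 + 3 \left(v - \frac{3}{7}\right) = 6 + 3 \left(- \frac{3}{7} + v\right) = 6 + \left(- \frac{9}{7} + 3 v\right) = \frac{33}{7} + 3 v$)
$S{\left(a,y \right)} = 6 a + 6 y$ ($S{\left(a,y \right)} = 6 \left(y + a\right) = 6 \left(a + y\right) = 6 a + 6 y$)
$K{\left(G,p \right)} = \frac{1}{3} - \frac{G}{2} - \frac{p}{2}$ ($K{\left(G,p \right)} = \frac{\left(\left(6 G + 6 p\right) - 4\right) \frac{1}{2 - 5}}{4} = \frac{\left(-4 + 6 G + 6 p\right) \frac{1}{-3}}{4} = \frac{\left(-4 + 6 G + 6 p\right) \left(- \frac{1}{3}\right)}{4} = \frac{\frac{4}{3} - 2 G - 2 p}{4} = \frac{1}{3} - \frac{G}{2} - \frac{p}{2}$)
$\left(u{\left(-2 \right)} - K{\left(2,4 \right)}\right) \left(-5\right) = \left(\left(\frac{33}{7} + 3 \left(-2\right)\right) - \left(\frac{1}{3} - 1 - 2\right)\right) \left(-5\right) = \left(\left(\frac{33}{7} - 6\right) - \left(\frac{1}{3} - 1 - 2\right)\right) \left(-5\right) = \left(- \frac{9}{7} - - \frac{8}{3}\right) \left(-5\right) = \left(- \frac{9}{7} + \frac{8}{3}\right) \left(-5\right) = \frac{29}{21} \left(-5\right) = - \frac{145}{21}$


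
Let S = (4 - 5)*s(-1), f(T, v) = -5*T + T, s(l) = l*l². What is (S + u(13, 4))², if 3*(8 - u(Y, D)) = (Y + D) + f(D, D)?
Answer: 676/9 ≈ 75.111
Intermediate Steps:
s(l) = l³
f(T, v) = -4*T
u(Y, D) = 8 + D - Y/3 (u(Y, D) = 8 - ((Y + D) - 4*D)/3 = 8 - ((D + Y) - 4*D)/3 = 8 - (Y - 3*D)/3 = 8 + (D - Y/3) = 8 + D - Y/3)
S = 1 (S = (4 - 5)*(-1)³ = -1*(-1) = 1)
(S + u(13, 4))² = (1 + (8 + 4 - ⅓*13))² = (1 + (8 + 4 - 13/3))² = (1 + 23/3)² = (26/3)² = 676/9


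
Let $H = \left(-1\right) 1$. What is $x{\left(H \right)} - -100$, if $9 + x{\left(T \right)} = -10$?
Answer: $81$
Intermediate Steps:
$H = -1$
$x{\left(T \right)} = -19$ ($x{\left(T \right)} = -9 - 10 = -19$)
$x{\left(H \right)} - -100 = -19 - -100 = -19 + 100 = 81$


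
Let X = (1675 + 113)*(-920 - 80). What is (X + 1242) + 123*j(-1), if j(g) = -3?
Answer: -1787127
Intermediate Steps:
X = -1788000 (X = 1788*(-1000) = -1788000)
(X + 1242) + 123*j(-1) = (-1788000 + 1242) + 123*(-3) = -1786758 - 369 = -1787127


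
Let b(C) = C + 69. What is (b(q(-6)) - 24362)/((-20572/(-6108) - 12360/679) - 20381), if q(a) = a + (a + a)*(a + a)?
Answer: 25044701115/21147074996 ≈ 1.1843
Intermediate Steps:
q(a) = a + 4*a² (q(a) = a + (2*a)*(2*a) = a + 4*a²)
b(C) = 69 + C
(b(q(-6)) - 24362)/((-20572/(-6108) - 12360/679) - 20381) = ((69 - 6*(1 + 4*(-6))) - 24362)/((-20572/(-6108) - 12360/679) - 20381) = ((69 - 6*(1 - 24)) - 24362)/((-20572*(-1/6108) - 12360*1/679) - 20381) = ((69 - 6*(-23)) - 24362)/((5143/1527 - 12360/679) - 20381) = ((69 + 138) - 24362)/(-15381623/1036833 - 20381) = (207 - 24362)/(-21147074996/1036833) = -24155*(-1036833/21147074996) = 25044701115/21147074996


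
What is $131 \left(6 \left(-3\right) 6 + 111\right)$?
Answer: $393$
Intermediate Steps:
$131 \left(6 \left(-3\right) 6 + 111\right) = 131 \left(\left(-18\right) 6 + 111\right) = 131 \left(-108 + 111\right) = 131 \cdot 3 = 393$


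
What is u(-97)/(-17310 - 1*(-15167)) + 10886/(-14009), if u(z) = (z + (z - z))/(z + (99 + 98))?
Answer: -2331510927/3002128700 ≈ -0.77662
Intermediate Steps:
u(z) = z/(197 + z) (u(z) = (z + 0)/(z + 197) = z/(197 + z))
u(-97)/(-17310 - 1*(-15167)) + 10886/(-14009) = (-97/(197 - 97))/(-17310 - 1*(-15167)) + 10886/(-14009) = (-97/100)/(-17310 + 15167) + 10886*(-1/14009) = -97*1/100/(-2143) - 10886/14009 = -97/100*(-1/2143) - 10886/14009 = 97/214300 - 10886/14009 = -2331510927/3002128700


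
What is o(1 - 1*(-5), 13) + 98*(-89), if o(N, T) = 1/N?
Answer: -52331/6 ≈ -8721.8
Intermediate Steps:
o(1 - 1*(-5), 13) + 98*(-89) = 1/(1 - 1*(-5)) + 98*(-89) = 1/(1 + 5) - 8722 = 1/6 - 8722 = ⅙ - 8722 = -52331/6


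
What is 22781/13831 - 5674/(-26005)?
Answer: 670896999/359675155 ≈ 1.8653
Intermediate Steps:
22781/13831 - 5674/(-26005) = 22781*(1/13831) - 5674*(-1/26005) = 22781/13831 + 5674/26005 = 670896999/359675155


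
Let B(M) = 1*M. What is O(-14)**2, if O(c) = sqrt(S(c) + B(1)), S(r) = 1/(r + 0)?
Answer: 13/14 ≈ 0.92857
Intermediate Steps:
B(M) = M
S(r) = 1/r
O(c) = sqrt(1 + 1/c) (O(c) = sqrt(1/c + 1) = sqrt(1 + 1/c))
O(-14)**2 = (sqrt((1 - 14)/(-14)))**2 = (sqrt(-1/14*(-13)))**2 = (sqrt(13/14))**2 = (sqrt(182)/14)**2 = 13/14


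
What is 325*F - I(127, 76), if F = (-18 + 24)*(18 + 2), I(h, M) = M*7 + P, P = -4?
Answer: 38472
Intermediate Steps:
I(h, M) = -4 + 7*M (I(h, M) = M*7 - 4 = 7*M - 4 = -4 + 7*M)
F = 120 (F = 6*20 = 120)
325*F - I(127, 76) = 325*120 - (-4 + 7*76) = 39000 - (-4 + 532) = 39000 - 1*528 = 39000 - 528 = 38472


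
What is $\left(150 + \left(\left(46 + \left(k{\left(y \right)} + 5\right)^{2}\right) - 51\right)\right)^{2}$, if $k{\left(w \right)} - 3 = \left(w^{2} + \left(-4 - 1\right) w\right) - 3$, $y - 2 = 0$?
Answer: $21316$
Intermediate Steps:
$y = 2$ ($y = 2 + 0 = 2$)
$k{\left(w \right)} = w^{2} - 5 w$ ($k{\left(w \right)} = 3 - \left(3 - w^{2} - \left(-4 - 1\right) w\right) = 3 - \left(3 - w^{2} + 5 w\right) = w^{2} - 5 w$)
$\left(150 + \left(\left(46 + \left(k{\left(y \right)} + 5\right)^{2}\right) - 51\right)\right)^{2} = \left(150 - \left(5 - \left(2 \left(-5 + 2\right) + 5\right)^{2}\right)\right)^{2} = \left(150 - \left(5 - \left(2 \left(-3\right) + 5\right)^{2}\right)\right)^{2} = \left(150 - \left(5 - \left(-6 + 5\right)^{2}\right)\right)^{2} = \left(150 - \left(5 - 1\right)\right)^{2} = \left(150 + \left(\left(46 + 1\right) - 51\right)\right)^{2} = \left(150 + \left(47 - 51\right)\right)^{2} = \left(150 - 4\right)^{2} = 146^{2} = 21316$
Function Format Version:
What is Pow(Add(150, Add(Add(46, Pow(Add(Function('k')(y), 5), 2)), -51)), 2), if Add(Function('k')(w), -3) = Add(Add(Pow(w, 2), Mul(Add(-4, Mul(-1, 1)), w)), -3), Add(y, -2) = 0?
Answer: 21316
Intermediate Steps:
y = 2 (y = Add(2, 0) = 2)
Function('k')(w) = Add(Pow(w, 2), Mul(-5, w)) (Function('k')(w) = Add(3, Add(Add(Pow(w, 2), Mul(Add(-4, Mul(-1, 1)), w)), -3)) = Add(3, Add(Add(Pow(w, 2), Mul(Add(-4, -1), w)), -3)) = Add(3, Add(Add(Pow(w, 2), Mul(-5, w)), -3)) = Add(3, Add(-3, Pow(w, 2), Mul(-5, w))) = Add(Pow(w, 2), Mul(-5, w)))
Pow(Add(150, Add(Add(46, Pow(Add(Function('k')(y), 5), 2)), -51)), 2) = Pow(Add(150, Add(Add(46, Pow(Add(Mul(2, Add(-5, 2)), 5), 2)), -51)), 2) = Pow(Add(150, Add(Add(46, Pow(Add(Mul(2, -3), 5), 2)), -51)), 2) = Pow(Add(150, Add(Add(46, Pow(Add(-6, 5), 2)), -51)), 2) = Pow(Add(150, Add(Add(46, Pow(-1, 2)), -51)), 2) = Pow(Add(150, Add(Add(46, 1), -51)), 2) = Pow(Add(150, Add(47, -51)), 2) = Pow(Add(150, -4), 2) = Pow(146, 2) = 21316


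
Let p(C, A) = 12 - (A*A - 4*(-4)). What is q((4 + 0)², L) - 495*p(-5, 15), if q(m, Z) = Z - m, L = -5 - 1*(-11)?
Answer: 113345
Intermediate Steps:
L = 6 (L = -5 + 11 = 6)
p(C, A) = -4 - A² (p(C, A) = 12 - (A² + 16) = 12 - (16 + A²) = 12 + (-16 - A²) = -4 - A²)
q((4 + 0)², L) - 495*p(-5, 15) = (6 - (4 + 0)²) - 495*(-4 - 1*15²) = (6 - 1*4²) - 495*(-4 - 1*225) = (6 - 1*16) - 495*(-4 - 225) = (6 - 16) - 495*(-229) = -10 + 113355 = 113345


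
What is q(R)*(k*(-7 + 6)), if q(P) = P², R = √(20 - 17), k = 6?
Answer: -18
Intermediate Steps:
R = √3 ≈ 1.7320
q(R)*(k*(-7 + 6)) = (√3)²*(6*(-7 + 6)) = 3*(6*(-1)) = 3*(-6) = -18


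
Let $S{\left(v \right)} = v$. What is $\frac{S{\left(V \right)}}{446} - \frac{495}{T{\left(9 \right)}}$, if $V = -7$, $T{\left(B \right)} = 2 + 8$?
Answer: $- \frac{11042}{223} \approx -49.516$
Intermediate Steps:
$T{\left(B \right)} = 10$
$\frac{S{\left(V \right)}}{446} - \frac{495}{T{\left(9 \right)}} = - \frac{7}{446} - \frac{495}{10} = \left(-7\right) \frac{1}{446} - \frac{99}{2} = - \frac{7}{446} - \frac{99}{2} = - \frac{11042}{223}$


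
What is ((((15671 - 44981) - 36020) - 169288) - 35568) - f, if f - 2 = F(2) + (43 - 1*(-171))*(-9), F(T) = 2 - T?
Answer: -268262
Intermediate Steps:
f = -1924 (f = 2 + ((2 - 1*2) + (43 - 1*(-171))*(-9)) = 2 + ((2 - 2) + (43 + 171)*(-9)) = 2 + (0 + 214*(-9)) = 2 + (0 - 1926) = 2 - 1926 = -1924)
((((15671 - 44981) - 36020) - 169288) - 35568) - f = ((((15671 - 44981) - 36020) - 169288) - 35568) - 1*(-1924) = (((-29310 - 36020) - 169288) - 35568) + 1924 = ((-65330 - 169288) - 35568) + 1924 = (-234618 - 35568) + 1924 = -270186 + 1924 = -268262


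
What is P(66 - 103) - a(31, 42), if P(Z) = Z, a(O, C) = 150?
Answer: -187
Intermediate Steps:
P(66 - 103) - a(31, 42) = (66 - 103) - 1*150 = -37 - 150 = -187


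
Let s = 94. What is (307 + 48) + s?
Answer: 449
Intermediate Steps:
(307 + 48) + s = (307 + 48) + 94 = 355 + 94 = 449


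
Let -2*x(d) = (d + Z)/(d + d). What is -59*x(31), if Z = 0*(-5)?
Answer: 59/4 ≈ 14.750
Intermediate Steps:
Z = 0
x(d) = -¼ (x(d) = -(d + 0)/(2*(d + d)) = -d/(2*(2*d)) = -d*1/(2*d)/2 = -½*½ = -¼)
-59*x(31) = -59*(-¼) = 59/4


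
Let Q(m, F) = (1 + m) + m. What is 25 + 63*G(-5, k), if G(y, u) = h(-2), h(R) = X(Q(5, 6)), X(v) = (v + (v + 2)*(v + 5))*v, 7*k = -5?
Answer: 151792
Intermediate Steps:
k = -5/7 (k = (1/7)*(-5) = -5/7 ≈ -0.71429)
Q(m, F) = 1 + 2*m
X(v) = v*(v + (2 + v)*(5 + v)) (X(v) = (v + (2 + v)*(5 + v))*v = v*(v + (2 + v)*(5 + v)))
h(R) = 2409 (h(R) = (1 + 2*5)*(10 + (1 + 2*5)**2 + 8*(1 + 2*5)) = (1 + 10)*(10 + (1 + 10)**2 + 8*(1 + 10)) = 11*(10 + 11**2 + 8*11) = 11*(10 + 121 + 88) = 11*219 = 2409)
G(y, u) = 2409
25 + 63*G(-5, k) = 25 + 63*2409 = 25 + 151767 = 151792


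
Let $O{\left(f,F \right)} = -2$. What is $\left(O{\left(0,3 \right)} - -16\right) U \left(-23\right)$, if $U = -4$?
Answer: $1288$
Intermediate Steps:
$\left(O{\left(0,3 \right)} - -16\right) U \left(-23\right) = \left(-2 - -16\right) \left(-4\right) \left(-23\right) = \left(-2 + 16\right) \left(-4\right) \left(-23\right) = 14 \left(-4\right) \left(-23\right) = \left(-56\right) \left(-23\right) = 1288$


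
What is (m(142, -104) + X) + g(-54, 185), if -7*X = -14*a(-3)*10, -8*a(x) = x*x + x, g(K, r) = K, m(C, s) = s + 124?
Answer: -49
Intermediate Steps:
m(C, s) = 124 + s
a(x) = -x/8 - x**2/8 (a(x) = -(x*x + x)/8 = -(x**2 + x)/8 = -(x + x**2)/8 = -x/8 - x**2/8)
X = -15 (X = -(-(-7)*(-3)*(1 - 3)/4)*10/7 = -(-(-7)*(-3)*(-2)/4)*10/7 = -(-14*(-3/4))*10/7 = -3*10/2 = -1/7*105 = -15)
(m(142, -104) + X) + g(-54, 185) = ((124 - 104) - 15) - 54 = (20 - 15) - 54 = 5 - 54 = -49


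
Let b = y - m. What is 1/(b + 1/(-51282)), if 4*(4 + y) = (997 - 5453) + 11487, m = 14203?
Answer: -102564/1276844879 ≈ -8.0326e-5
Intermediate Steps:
y = 7015/4 (y = -4 + ((997 - 5453) + 11487)/4 = -4 + (-4456 + 11487)/4 = -4 + (¼)*7031 = -4 + 7031/4 = 7015/4 ≈ 1753.8)
b = -49797/4 (b = 7015/4 - 1*14203 = 7015/4 - 14203 = -49797/4 ≈ -12449.)
1/(b + 1/(-51282)) = 1/(-49797/4 + 1/(-51282)) = 1/(-49797/4 - 1/51282) = 1/(-1276844879/102564) = -102564/1276844879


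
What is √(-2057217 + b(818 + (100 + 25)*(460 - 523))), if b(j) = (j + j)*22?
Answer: 5*I*√94709 ≈ 1538.7*I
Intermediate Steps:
b(j) = 44*j (b(j) = (2*j)*22 = 44*j)
√(-2057217 + b(818 + (100 + 25)*(460 - 523))) = √(-2057217 + 44*(818 + (100 + 25)*(460 - 523))) = √(-2057217 + 44*(818 + 125*(-63))) = √(-2057217 + 44*(818 - 7875)) = √(-2057217 + 44*(-7057)) = √(-2057217 - 310508) = √(-2367725) = 5*I*√94709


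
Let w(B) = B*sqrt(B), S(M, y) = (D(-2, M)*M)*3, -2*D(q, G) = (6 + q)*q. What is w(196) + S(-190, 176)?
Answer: 464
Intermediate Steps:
D(q, G) = -q*(6 + q)/2 (D(q, G) = -(6 + q)*q/2 = -q*(6 + q)/2)
S(M, y) = 12*M (S(M, y) = ((-1/2*(-2)*(6 - 2))*M)*3 = ((-1/2*(-2)*4)*M)*3 = (4*M)*3 = 12*M)
w(B) = B**(3/2)
w(196) + S(-190, 176) = 196**(3/2) + 12*(-190) = 2744 - 2280 = 464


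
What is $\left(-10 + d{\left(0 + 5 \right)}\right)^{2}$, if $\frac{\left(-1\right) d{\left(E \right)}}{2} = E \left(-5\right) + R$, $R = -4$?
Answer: $2304$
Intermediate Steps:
$d{\left(E \right)} = 8 + 10 E$ ($d{\left(E \right)} = - 2 \left(E \left(-5\right) - 4\right) = - 2 \left(- 5 E - 4\right) = - 2 \left(-4 - 5 E\right) = 8 + 10 E$)
$\left(-10 + d{\left(0 + 5 \right)}\right)^{2} = \left(-10 + \left(8 + 10 \left(0 + 5\right)\right)\right)^{2} = \left(-10 + \left(8 + 10 \cdot 5\right)\right)^{2} = \left(-10 + \left(8 + 50\right)\right)^{2} = \left(-10 + 58\right)^{2} = 48^{2} = 2304$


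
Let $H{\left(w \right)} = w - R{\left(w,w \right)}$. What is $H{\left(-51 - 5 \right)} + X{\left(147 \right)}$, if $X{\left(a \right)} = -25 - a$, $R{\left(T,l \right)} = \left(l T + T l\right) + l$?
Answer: $-6444$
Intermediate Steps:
$R{\left(T,l \right)} = l + 2 T l$ ($R{\left(T,l \right)} = \left(T l + T l\right) + l = 2 T l + l = l + 2 T l$)
$H{\left(w \right)} = w - w \left(1 + 2 w\right)$
$H{\left(-51 - 5 \right)} + X{\left(147 \right)} = - 2 \left(-51 - 5\right)^{2} - 172 = - 2 \left(-56\right)^{2} - 172 = \left(-2\right) 3136 - 172 = -6272 - 172 = -6444$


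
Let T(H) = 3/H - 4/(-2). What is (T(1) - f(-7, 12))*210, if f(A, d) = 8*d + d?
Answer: -21630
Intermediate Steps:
T(H) = 2 + 3/H (T(H) = 3/H - 4*(-½) = 3/H + 2 = 2 + 3/H)
f(A, d) = 9*d
(T(1) - f(-7, 12))*210 = ((2 + 3/1) - 9*12)*210 = ((2 + 3*1) - 1*108)*210 = ((2 + 3) - 108)*210 = (5 - 108)*210 = -103*210 = -21630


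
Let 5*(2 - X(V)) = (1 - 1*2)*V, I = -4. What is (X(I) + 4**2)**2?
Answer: 7396/25 ≈ 295.84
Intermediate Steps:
X(V) = 2 + V/5 (X(V) = 2 - (1 - 1*2)*V/5 = 2 - (1 - 2)*V/5 = 2 - (-1)*V/5 = 2 + V/5)
(X(I) + 4**2)**2 = ((2 + (1/5)*(-4)) + 4**2)**2 = ((2 - 4/5) + 16)**2 = (6/5 + 16)**2 = (86/5)**2 = 7396/25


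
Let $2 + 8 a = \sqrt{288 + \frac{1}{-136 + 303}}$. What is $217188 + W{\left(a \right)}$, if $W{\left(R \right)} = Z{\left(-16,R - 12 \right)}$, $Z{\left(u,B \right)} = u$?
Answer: $217172$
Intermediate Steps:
$a = - \frac{1}{4} + \frac{\sqrt{8032199}}{1336}$ ($a = - \frac{1}{4} + \frac{\sqrt{288 + \frac{1}{-136 + 303}}}{8} = - \frac{1}{4} + \frac{\sqrt{288 + \frac{1}{167}}}{8} = - \frac{1}{4} + \frac{\sqrt{\frac{48097}{167}}}{8} = - \frac{1}{4} + \frac{\frac{1}{167} \sqrt{8032199}}{8} = - \frac{1}{4} + \frac{\sqrt{8032199}}{1336} \approx 1.8713$)
$W{\left(R \right)} = -16$
$217188 + W{\left(a \right)} = 217188 - 16 = 217172$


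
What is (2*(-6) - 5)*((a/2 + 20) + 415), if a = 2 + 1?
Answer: -14841/2 ≈ -7420.5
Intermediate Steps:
a = 3
(2*(-6) - 5)*((a/2 + 20) + 415) = (2*(-6) - 5)*((3/2 + 20) + 415) = (-12 - 5)*((3*(½) + 20) + 415) = -17*((3/2 + 20) + 415) = -17*(43/2 + 415) = -17*873/2 = -14841/2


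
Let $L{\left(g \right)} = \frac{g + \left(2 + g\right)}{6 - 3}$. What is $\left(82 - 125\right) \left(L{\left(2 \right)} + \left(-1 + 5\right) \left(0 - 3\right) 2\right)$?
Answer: $946$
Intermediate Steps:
$L{\left(g \right)} = \frac{2}{3} + \frac{2 g}{3}$ ($L{\left(g \right)} = \frac{2 + 2 g}{3} = \left(2 + 2 g\right) \frac{1}{3} = \frac{2}{3} + \frac{2 g}{3}$)
$\left(82 - 125\right) \left(L{\left(2 \right)} + \left(-1 + 5\right) \left(0 - 3\right) 2\right) = \left(82 - 125\right) \left(\left(\frac{2}{3} + \frac{2}{3} \cdot 2\right) + \left(-1 + 5\right) \left(0 - 3\right) 2\right) = \left(82 - 125\right) \left(\left(\frac{2}{3} + \frac{4}{3}\right) + 4 \left(-3\right) 2\right) = - 43 \left(2 - 24\right) = \left(-43\right) \left(-22\right) = 946$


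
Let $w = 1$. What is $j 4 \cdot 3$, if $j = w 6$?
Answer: $72$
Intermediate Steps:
$j = 6$ ($j = 1 \cdot 6 = 6$)
$j 4 \cdot 3 = 6 \cdot 4 \cdot 3 = 24 \cdot 3 = 72$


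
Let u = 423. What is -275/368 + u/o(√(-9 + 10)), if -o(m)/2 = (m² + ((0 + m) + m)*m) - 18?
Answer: 24569/1840 ≈ 13.353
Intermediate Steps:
o(m) = 36 - 6*m² (o(m) = -2*((m² + ((0 + m) + m)*m) - 18) = -2*((m² + (m + m)*m) - 18) = -2*((m² + (2*m)*m) - 18) = -2*((m² + 2*m²) - 18) = -2*(3*m² - 18) = -2*(-18 + 3*m²) = 36 - 6*m²)
-275/368 + u/o(√(-9 + 10)) = -275/368 + 423/(36 - 6*(√(-9 + 10))²) = -275*1/368 + 423/(36 - 6*(√1)²) = -275/368 + 423/(36 - 6*1²) = -275/368 + 423/(36 - 6*1) = -275/368 + 423/(36 - 6) = -275/368 + 423/30 = -275/368 + 423*(1/30) = -275/368 + 141/10 = 24569/1840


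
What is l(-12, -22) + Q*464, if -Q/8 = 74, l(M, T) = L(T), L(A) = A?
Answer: -274710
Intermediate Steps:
l(M, T) = T
Q = -592 (Q = -8*74 = -592)
l(-12, -22) + Q*464 = -22 - 592*464 = -22 - 274688 = -274710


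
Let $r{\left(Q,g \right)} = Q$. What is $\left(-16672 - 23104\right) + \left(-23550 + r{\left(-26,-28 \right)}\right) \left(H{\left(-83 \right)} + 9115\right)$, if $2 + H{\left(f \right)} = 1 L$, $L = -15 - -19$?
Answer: $-214982168$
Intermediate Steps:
$L = 4$ ($L = -15 + 19 = 4$)
$H{\left(f \right)} = 2$ ($H{\left(f \right)} = -2 + 1 \cdot 4 = -2 + 4 = 2$)
$\left(-16672 - 23104\right) + \left(-23550 + r{\left(-26,-28 \right)}\right) \left(H{\left(-83 \right)} + 9115\right) = \left(-16672 - 23104\right) + \left(-23550 - 26\right) \left(2 + 9115\right) = -39776 - 214942392 = -214982168$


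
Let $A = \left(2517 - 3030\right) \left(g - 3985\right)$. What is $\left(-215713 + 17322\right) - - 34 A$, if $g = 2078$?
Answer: $33063503$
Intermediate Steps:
$A = 978291$ ($A = \left(2517 - 3030\right) \left(2078 - 3985\right) = \left(-513\right) \left(-1907\right) = 978291$)
$\left(-215713 + 17322\right) - - 34 A = \left(-215713 + 17322\right) - \left(-34\right) 978291 = -198391 - -33261894 = -198391 + 33261894 = 33063503$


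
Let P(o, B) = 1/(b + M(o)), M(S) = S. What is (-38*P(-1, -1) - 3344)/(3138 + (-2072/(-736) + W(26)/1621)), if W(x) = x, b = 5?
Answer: -500114162/468398447 ≈ -1.0677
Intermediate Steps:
P(o, B) = 1/(5 + o)
(-38*P(-1, -1) - 3344)/(3138 + (-2072/(-736) + W(26)/1621)) = (-38/(5 - 1) - 3344)/(3138 + (-2072/(-736) + 26/1621)) = (-38/4 - 3344)/(3138 + (-2072*(-1/736) + 26*(1/1621))) = (-38*¼ - 3344)/(3138 + (259/92 + 26/1621)) = (-19/2 - 3344)/(3138 + 422231/149132) = -6707/(2*468398447/149132) = -6707/2*149132/468398447 = -500114162/468398447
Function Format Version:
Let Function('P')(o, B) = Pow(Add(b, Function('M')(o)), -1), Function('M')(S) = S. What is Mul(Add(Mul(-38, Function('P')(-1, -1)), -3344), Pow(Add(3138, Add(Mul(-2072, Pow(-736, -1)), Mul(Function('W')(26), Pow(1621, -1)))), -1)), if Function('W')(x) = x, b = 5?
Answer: Rational(-500114162, 468398447) ≈ -1.0677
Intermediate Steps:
Function('P')(o, B) = Pow(Add(5, o), -1)
Mul(Add(Mul(-38, Function('P')(-1, -1)), -3344), Pow(Add(3138, Add(Mul(-2072, Pow(-736, -1)), Mul(Function('W')(26), Pow(1621, -1)))), -1)) = Mul(Add(Mul(-38, Pow(Add(5, -1), -1)), -3344), Pow(Add(3138, Add(Mul(-2072, Pow(-736, -1)), Mul(26, Pow(1621, -1)))), -1)) = Mul(Add(Mul(-38, Pow(4, -1)), -3344), Pow(Add(3138, Add(Mul(-2072, Rational(-1, 736)), Mul(26, Rational(1, 1621)))), -1)) = Mul(Add(Mul(-38, Rational(1, 4)), -3344), Pow(Add(3138, Add(Rational(259, 92), Rational(26, 1621))), -1)) = Mul(Add(Rational(-19, 2), -3344), Pow(Add(3138, Rational(422231, 149132)), -1)) = Mul(Rational(-6707, 2), Pow(Rational(468398447, 149132), -1)) = Mul(Rational(-6707, 2), Rational(149132, 468398447)) = Rational(-500114162, 468398447)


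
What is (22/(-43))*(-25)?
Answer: 550/43 ≈ 12.791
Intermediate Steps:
(22/(-43))*(-25) = (22*(-1/43))*(-25) = -22/43*(-25) = 550/43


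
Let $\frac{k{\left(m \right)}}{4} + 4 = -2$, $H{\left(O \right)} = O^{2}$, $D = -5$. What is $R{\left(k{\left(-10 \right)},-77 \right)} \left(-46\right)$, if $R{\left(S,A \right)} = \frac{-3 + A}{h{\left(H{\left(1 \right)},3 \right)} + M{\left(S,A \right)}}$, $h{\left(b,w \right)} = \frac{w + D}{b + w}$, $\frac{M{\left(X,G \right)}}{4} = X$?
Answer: $- \frac{7360}{193} \approx -38.135$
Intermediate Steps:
$k{\left(m \right)} = -24$ ($k{\left(m \right)} = -16 + 4 \left(-2\right) = -16 - 8 = -24$)
$M{\left(X,G \right)} = 4 X$
$h{\left(b,w \right)} = \frac{-5 + w}{b + w}$ ($h{\left(b,w \right)} = \frac{w - 5}{b + w} = \frac{-5 + w}{b + w}$)
$R{\left(S,A \right)} = \frac{-3 + A}{- \frac{1}{2} + 4 S}$ ($R{\left(S,A \right)} = \frac{-3 + A}{\frac{-5 + 3}{1^{2} + 3} + 4 S} = \frac{-3 + A}{\frac{1}{1 + 3} \left(-2\right) + 4 S} = \frac{-3 + A}{\frac{1}{4} \left(-2\right) + 4 S} = \frac{-3 + A}{- \frac{1}{2} + 4 S}$)
$R{\left(k{\left(-10 \right)},-77 \right)} \left(-46\right) = \frac{2 \left(-3 - 77\right)}{-1 + 8 \left(-24\right)} \left(-46\right) = 2 \frac{1}{-1 - 192} \left(-80\right) \left(-46\right) = 2 \frac{1}{-193} \left(-80\right) \left(-46\right) = 2 \left(- \frac{1}{193}\right) \left(-80\right) \left(-46\right) = \frac{160}{193} \left(-46\right) = - \frac{7360}{193}$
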